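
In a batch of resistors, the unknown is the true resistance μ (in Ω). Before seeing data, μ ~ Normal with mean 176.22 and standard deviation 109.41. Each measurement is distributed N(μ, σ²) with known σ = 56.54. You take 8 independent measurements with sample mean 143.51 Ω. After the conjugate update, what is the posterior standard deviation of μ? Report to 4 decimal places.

19.6644

For Normal data with known variance σ², a Normal(μ₀, σ₀²) prior on μ is conjugate. Posterior precision = 1/σ₀² + n/σ²; posterior mean is the precision-weighted average of μ₀ and x̄.
σ₀² = 109.41² = 11970.5481, σ² = 56.54² = 3196.7716; σ² + n·σ₀² = 3196.7716 + 8·11970.5481 = 98961.1564.
Posterior precision = 1/σ₀² + n/σ² = 1/11970.5481 + 8/3196.7716 = (σ² + n·σ₀²)/(σ₀²σ²) = 98961.1564/(11970.5481·3196.7716); posterior variance σₙ² = σ₀²σ²/(σ² + n·σ₀²) = 11970.5481·3196.7716/98961.1564 = 386.688167.
Posterior SD = √σₙ² = √(11970.5481·3196.7716/98961.1564) = 19.6644.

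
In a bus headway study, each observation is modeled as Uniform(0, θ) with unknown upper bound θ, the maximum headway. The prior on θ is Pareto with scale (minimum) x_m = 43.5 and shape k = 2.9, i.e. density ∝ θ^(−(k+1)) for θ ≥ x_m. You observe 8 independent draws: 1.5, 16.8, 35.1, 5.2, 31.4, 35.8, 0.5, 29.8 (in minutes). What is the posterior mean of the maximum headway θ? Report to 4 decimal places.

A Pareto(scale x_m, shape k) prior on the upper bound θ of Uniform(0, θ) is conjugate: posterior is Pareto(max(x_m, max xᵢ), k + n).
Sample maximum = 35.8; prior scale x_m = 43.5 → posterior scale = max = 43.5.
Posterior shape = 2.9 + 8 = 10.9.
E[θ|data] = k·x_m/(k−1) = 10.9·43.5/9.9 = 47.8939.

47.8939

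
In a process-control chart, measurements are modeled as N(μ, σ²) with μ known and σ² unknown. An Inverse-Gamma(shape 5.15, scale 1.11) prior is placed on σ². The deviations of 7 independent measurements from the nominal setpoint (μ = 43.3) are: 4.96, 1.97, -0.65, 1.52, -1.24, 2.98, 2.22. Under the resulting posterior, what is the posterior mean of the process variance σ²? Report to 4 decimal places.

With known mean μ and an Inverse-Gamma(α, β) prior on σ², the Normal likelihood is conjugate: posterior is Inv-Gamma(α + n/2, β + Σ(xᵢ−μ)²/2).
Σ(xᵢ−μ)² = (4.96)² + (1.97)² + (-0.65)² + (1.52)² + (-1.24)² + (2.98)² + (2.22)² = 46.5618.
Posterior: Inv-Gamma(5.15 + 7/2, 1.11 + 46.5618/2) = Inv-Gamma(8.65, 24.39090).
E[σ²|data] = β/(α−1) = 24.39090/7.65 = 3.1884.

3.1884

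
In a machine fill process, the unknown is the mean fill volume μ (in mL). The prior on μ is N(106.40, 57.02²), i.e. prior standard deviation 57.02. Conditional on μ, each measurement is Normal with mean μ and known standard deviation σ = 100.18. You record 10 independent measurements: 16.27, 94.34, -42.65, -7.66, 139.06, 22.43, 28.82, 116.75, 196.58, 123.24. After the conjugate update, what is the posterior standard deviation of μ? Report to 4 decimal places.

For Normal data with known variance σ², a Normal(μ₀, σ₀²) prior on μ is conjugate. Posterior precision = 1/σ₀² + n/σ²; posterior mean is the precision-weighted average of μ₀ and x̄.
σ₀² = 57.02² = 3251.2804, σ² = 100.18² = 10036.0324; σ² + n·σ₀² = 10036.0324 + 10·3251.2804 = 42548.8364.
Posterior precision = 1/σ₀² + n/σ² = 1/3251.2804 + 10/10036.0324 = (σ² + n·σ₀²)/(σ₀²σ²) = 42548.8364/(3251.2804·10036.0324); posterior variance σₙ² = σ₀²σ²/(σ² + n·σ₀²) = 3251.2804·10036.0324/42548.8364 = 766.882439.
Posterior SD = √σₙ² = √(3251.2804·10036.0324/42548.8364) = 27.6926.

27.6926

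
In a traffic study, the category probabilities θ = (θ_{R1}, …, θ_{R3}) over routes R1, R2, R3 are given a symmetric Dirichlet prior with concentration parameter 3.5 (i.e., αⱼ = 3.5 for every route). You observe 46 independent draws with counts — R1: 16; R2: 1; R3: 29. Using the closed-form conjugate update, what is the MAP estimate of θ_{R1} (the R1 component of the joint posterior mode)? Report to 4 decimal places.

The Dirichlet prior is conjugate to the Multinomial likelihood: each posterior αⱼ = prior αⱼ + observed count nⱼ.
Posterior concentration: (19.5, 4.5, 32.5), total = 56.5.
Joint mode component: (α_{R1}−1)/(Σα−K) = 18.5/53.5 = 0.3458.

0.3458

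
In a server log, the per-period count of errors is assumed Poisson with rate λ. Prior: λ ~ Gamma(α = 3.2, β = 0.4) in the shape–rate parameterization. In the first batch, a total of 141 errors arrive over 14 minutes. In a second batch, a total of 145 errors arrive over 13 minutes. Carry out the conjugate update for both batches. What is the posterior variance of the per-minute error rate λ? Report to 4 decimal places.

0.3852

With a Gamma(shape α, rate β) prior, the Poisson likelihood is conjugate: the posterior is Gamma(α + ΣXᵢ, β + n).
After batch 1: Gamma(α+S, β+n) = Gamma(3.2+141, 0.4+14) = Gamma(144.2, 14.4).
After batch 2: Gamma(α+S, β+n) = Gamma(144.2+145, 14.4+13) = Gamma(289.2, 27.4).
Var = α/β² = 289.2/27.4² = 0.3852.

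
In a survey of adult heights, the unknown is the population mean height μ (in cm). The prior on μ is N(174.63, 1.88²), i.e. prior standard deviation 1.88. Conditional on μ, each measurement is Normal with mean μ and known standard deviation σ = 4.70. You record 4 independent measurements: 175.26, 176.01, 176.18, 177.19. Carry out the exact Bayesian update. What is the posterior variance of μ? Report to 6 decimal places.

For Normal data with known variance σ², a Normal(μ₀, σ₀²) prior on μ is conjugate. Posterior precision = 1/σ₀² + n/σ²; posterior mean is the precision-weighted average of μ₀ and x̄.
σ₀² = 1.88² = 3.5344, σ² = 4.70² = 22.09; σ² + n·σ₀² = 22.09 + 4·3.5344 = 36.2276.
Posterior precision = 1/σ₀² + n/σ² = 1/3.5344 + 4/22.09 = (σ² + n·σ₀²)/(σ₀²σ²) = 36.2276/(3.5344·22.09); posterior variance σₙ² = σ₀²σ²/(σ² + n·σ₀²) = 3.5344·22.09/36.2276 = 2.155122.

2.155122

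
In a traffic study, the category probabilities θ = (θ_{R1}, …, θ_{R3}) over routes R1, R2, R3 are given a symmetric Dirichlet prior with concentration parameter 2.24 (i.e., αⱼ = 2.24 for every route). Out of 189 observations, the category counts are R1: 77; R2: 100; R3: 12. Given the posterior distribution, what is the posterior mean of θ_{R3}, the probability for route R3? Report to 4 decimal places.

0.0728

The Dirichlet prior is conjugate to the Multinomial likelihood: each posterior αⱼ = prior αⱼ + observed count nⱼ.
Posterior concentration: (79.24, 102.24, 14.24), total = 195.72.
E[θ_{R3}|data] = α_{R3}/Σα = 14.24/195.72 = 0.0728.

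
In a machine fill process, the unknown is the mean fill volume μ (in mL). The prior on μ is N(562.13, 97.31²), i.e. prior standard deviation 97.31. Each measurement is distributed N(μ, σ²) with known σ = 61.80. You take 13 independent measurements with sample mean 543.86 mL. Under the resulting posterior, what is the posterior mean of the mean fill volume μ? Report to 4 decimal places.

For Normal data with known variance σ², a Normal(μ₀, σ₀²) prior on μ is conjugate. Posterior precision = 1/σ₀² + n/σ²; posterior mean is the precision-weighted average of μ₀ and x̄.
n·x̄ = 13·543.86 = 7070.18.
σ₀² = 97.31² = 9469.2361, σ² = 61.80² = 3819.24; σ² + n·σ₀² = 3819.24 + 13·9469.2361 = 126919.3093.
Posterior mean = (μ₀/σ₀² + n·x̄/σ²)/(1/σ₀² + n/σ²) = (σ²·μ₀ + σ₀²·n·x̄)/(σ² + n·σ₀²) = (3819.24·562.13 + 9469.2361·7070.18)/126919.3093 = 69096113.070698/126919.3093 = 544.4098.

544.4098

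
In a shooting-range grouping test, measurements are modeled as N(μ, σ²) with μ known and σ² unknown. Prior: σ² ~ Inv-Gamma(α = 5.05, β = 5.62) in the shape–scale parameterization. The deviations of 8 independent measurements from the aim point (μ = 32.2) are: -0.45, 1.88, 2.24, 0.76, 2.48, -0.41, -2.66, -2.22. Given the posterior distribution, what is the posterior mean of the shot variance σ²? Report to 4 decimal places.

2.4158

With known mean μ and an Inverse-Gamma(α, β) prior on σ², the Normal likelihood is conjugate: posterior is Inv-Gamma(α + n/2, β + Σ(xᵢ−μ)²/2).
Σ(xᵢ−μ)² = (-0.45)² + (1.88)² + (2.24)² + (0.76)² + (2.48)² + (-0.41)² + (-2.66)² + (-2.22)² = 27.6546.
Posterior: Inv-Gamma(5.05 + 8/2, 5.62 + 27.6546/2) = Inv-Gamma(9.05, 19.44730).
E[σ²|data] = β/(α−1) = 19.44730/8.05 = 2.4158.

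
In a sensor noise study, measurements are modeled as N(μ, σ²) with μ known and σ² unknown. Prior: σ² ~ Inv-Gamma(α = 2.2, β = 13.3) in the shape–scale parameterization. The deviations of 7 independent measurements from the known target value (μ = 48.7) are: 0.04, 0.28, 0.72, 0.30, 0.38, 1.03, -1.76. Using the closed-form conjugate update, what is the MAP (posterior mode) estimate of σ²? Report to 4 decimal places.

With known mean μ and an Inverse-Gamma(α, β) prior on σ², the Normal likelihood is conjugate: posterior is Inv-Gamma(α + n/2, β + Σ(xᵢ−μ)²/2).
Σ(xᵢ−μ)² = (0.04)² + (0.28)² + (0.72)² + (0.30)² + (0.38)² + (1.03)² + (-1.76)² = 4.9913.
Posterior: Inv-Gamma(2.2 + 7/2, 13.3 + 4.9913/2) = Inv-Gamma(5.70, 15.79565).
Mode = β/(α+1) = 15.79565/6.70 = 2.3576.

2.3576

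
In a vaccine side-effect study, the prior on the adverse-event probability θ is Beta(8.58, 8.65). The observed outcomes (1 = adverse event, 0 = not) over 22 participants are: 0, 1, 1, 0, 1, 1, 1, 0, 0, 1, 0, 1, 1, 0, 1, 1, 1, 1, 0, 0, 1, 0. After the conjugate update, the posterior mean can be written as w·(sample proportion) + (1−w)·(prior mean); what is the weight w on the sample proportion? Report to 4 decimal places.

The Beta prior is conjugate to a Binomial/Bernoulli likelihood; the update adds successes to α and failures to β.
Posterior mean = (α₀+k)/(α₀+β₀+n) = [n/(α₀+β₀+n)]·(k/n) + [(α₀+β₀)/(α₀+β₀+n)]·α₀/(α₀+β₀), so only n and the prior enter the weight.
The weight on the data is w = n/(α₀+β₀+n) = 22/(8.58+8.65+22) = 22/39.23 = 0.5608.

0.5608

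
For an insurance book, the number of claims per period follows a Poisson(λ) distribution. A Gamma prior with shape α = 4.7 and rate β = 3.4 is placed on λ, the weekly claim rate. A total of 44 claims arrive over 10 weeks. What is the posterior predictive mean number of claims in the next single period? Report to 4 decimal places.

3.6343

With a Gamma(shape α, rate β) prior, the Poisson likelihood is conjugate: the posterior is Gamma(α + ΣXᵢ, β + n).
Posterior: Gamma(α+S, β+n) = Gamma(4.7+44, 3.4+10) = Gamma(48.7, 13.4).
The predictive distribution for one future period is NegBinom with mean α/β = 3.6343.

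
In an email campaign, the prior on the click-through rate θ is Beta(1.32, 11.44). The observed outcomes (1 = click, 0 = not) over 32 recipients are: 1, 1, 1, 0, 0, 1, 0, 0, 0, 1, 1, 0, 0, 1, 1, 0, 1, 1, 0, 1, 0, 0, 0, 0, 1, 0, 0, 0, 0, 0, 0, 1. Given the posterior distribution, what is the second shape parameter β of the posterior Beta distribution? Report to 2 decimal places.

The Beta prior is conjugate to a Binomial/Bernoulli likelihood; the update adds successes to α and failures to β.
Posterior: Beta(α+k, β+n−k) = Beta(1.32+13, 11.44+19) = Beta(14.32, 30.44).
Posterior β = 30.44.

30.44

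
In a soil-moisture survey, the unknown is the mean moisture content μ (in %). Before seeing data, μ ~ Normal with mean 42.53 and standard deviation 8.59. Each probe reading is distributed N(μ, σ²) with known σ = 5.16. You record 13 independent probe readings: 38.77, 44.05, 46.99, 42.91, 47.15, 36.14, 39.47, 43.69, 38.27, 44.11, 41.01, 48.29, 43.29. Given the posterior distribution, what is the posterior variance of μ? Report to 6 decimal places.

For Normal data with known variance σ², a Normal(μ₀, σ₀²) prior on μ is conjugate. Posterior precision = 1/σ₀² + n/σ²; posterior mean is the precision-weighted average of μ₀ and x̄.
σ₀² = 8.59² = 73.7881, σ² = 5.16² = 26.6256; σ² + n·σ₀² = 26.6256 + 13·73.7881 = 985.8709.
Posterior precision = 1/σ₀² + n/σ² = 1/73.7881 + 13/26.6256 = (σ² + n·σ₀²)/(σ₀²σ²) = 985.8709/(73.7881·26.6256); posterior variance σₙ² = σ₀²σ²/(σ² + n·σ₀²) = 73.7881·26.6256/985.8709 = 1.992809.

1.992809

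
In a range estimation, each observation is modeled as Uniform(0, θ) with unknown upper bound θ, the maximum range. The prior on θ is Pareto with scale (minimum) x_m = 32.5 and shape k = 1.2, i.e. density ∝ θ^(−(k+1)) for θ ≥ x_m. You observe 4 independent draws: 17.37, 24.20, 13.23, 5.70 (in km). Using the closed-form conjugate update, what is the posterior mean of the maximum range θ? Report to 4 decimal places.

A Pareto(scale x_m, shape k) prior on the upper bound θ of Uniform(0, θ) is conjugate: posterior is Pareto(max(x_m, max xᵢ), k + n).
Sample maximum = 24.20; prior scale x_m = 32.5 → posterior scale = max = 32.50.
Posterior shape = 1.2 + 4 = 5.2.
E[θ|data] = k·x_m/(k−1) = 5.2·32.50/4.2 = 40.2381.

40.2381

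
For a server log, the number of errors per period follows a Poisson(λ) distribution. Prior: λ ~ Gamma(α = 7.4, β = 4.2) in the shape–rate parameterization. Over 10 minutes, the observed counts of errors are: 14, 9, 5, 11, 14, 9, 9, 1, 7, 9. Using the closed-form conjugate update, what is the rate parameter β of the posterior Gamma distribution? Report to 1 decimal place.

14.2

With a Gamma(shape α, rate β) prior, the Poisson likelihood is conjugate: the posterior is Gamma(α + ΣXᵢ, β + n).
Sum of counts S = 88 over n = 10 minutes.
Posterior: Gamma(α+S, β+n) = Gamma(7.4+88, 4.2+10) = Gamma(95.4, 14.2).
Posterior β = 14.2.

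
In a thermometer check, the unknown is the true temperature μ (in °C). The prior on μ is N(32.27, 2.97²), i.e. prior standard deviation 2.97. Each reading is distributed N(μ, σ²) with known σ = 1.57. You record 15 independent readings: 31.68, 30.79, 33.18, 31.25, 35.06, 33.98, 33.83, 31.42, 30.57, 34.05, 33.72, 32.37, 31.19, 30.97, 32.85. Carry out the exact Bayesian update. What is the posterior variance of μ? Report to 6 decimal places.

0.161321

For Normal data with known variance σ², a Normal(μ₀, σ₀²) prior on μ is conjugate. Posterior precision = 1/σ₀² + n/σ²; posterior mean is the precision-weighted average of μ₀ and x̄.
σ₀² = 2.97² = 8.8209, σ² = 1.57² = 2.4649; σ² + n·σ₀² = 2.4649 + 15·8.8209 = 134.7784.
Posterior precision = 1/σ₀² + n/σ² = 1/8.8209 + 15/2.4649 = (σ² + n·σ₀²)/(σ₀²σ²) = 134.7784/(8.8209·2.4649); posterior variance σₙ² = σ₀²σ²/(σ² + n·σ₀²) = 8.8209·2.4649/134.7784 = 0.161321.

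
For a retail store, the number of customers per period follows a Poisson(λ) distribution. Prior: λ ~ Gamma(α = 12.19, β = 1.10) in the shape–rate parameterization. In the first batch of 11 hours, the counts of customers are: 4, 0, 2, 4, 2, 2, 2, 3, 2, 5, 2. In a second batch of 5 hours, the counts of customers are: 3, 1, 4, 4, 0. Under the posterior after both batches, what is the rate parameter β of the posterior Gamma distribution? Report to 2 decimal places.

17.10

With a Gamma(shape α, rate β) prior, the Poisson likelihood is conjugate: the posterior is Gamma(α + ΣXᵢ, β + n).
Batch 1: sum of counts S = 28 over n = 11 hours.
After batch 1: Gamma(α+S, β+n) = Gamma(12.19+28, 1.10+11) = Gamma(40.19, 12.10).
Batch 2: sum of counts S = 12 over n = 5 hours.
After batch 2: Gamma(α+S, β+n) = Gamma(40.19+12, 12.10+5) = Gamma(52.19, 17.10).
Posterior β = 17.10.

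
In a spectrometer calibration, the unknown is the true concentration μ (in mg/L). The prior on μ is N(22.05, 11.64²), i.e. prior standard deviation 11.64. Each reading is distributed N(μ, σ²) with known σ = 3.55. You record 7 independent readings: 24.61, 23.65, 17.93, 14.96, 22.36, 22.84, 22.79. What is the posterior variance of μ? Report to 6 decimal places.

For Normal data with known variance σ², a Normal(μ₀, σ₀²) prior on μ is conjugate. Posterior precision = 1/σ₀² + n/σ²; posterior mean is the precision-weighted average of μ₀ and x̄.
σ₀² = 11.64² = 135.4896, σ² = 3.55² = 12.6025; σ² + n·σ₀² = 12.6025 + 7·135.4896 = 961.0297.
Posterior precision = 1/σ₀² + n/σ² = 1/135.4896 + 7/12.6025 = (σ² + n·σ₀²)/(σ₀²σ²) = 961.0297/(135.4896·12.6025); posterior variance σₙ² = σ₀²σ²/(σ² + n·σ₀²) = 135.4896·12.6025/961.0297 = 1.776748.

1.776748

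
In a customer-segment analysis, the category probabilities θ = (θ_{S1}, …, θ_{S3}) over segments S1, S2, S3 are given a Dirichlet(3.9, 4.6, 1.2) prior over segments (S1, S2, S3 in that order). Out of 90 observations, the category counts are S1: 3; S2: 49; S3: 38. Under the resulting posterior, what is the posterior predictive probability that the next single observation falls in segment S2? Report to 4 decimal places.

The Dirichlet prior is conjugate to the Multinomial likelihood: each posterior αⱼ = prior αⱼ + observed count nⱼ.
Posterior concentration: (6.9, 53.6, 39.2), total = 99.7.
P(next = S2 | data) = α_{S2}/Σα = 0.5376.

0.5376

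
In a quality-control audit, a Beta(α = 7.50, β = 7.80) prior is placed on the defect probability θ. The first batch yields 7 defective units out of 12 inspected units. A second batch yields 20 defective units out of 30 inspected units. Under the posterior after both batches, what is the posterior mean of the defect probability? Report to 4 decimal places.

0.6021

The Beta prior is conjugate to a Binomial/Bernoulli likelihood; the update adds successes to α and failures to β.
After batch 1: Beta(7.50+7, 7.80+5) = Beta(14.50, 12.80).
After batch 2: Beta(14.50+20, 12.80+10) = Beta(34.50, 22.80).
Posterior mean = α/(α+β) = 34.50/57.30 = 0.6021.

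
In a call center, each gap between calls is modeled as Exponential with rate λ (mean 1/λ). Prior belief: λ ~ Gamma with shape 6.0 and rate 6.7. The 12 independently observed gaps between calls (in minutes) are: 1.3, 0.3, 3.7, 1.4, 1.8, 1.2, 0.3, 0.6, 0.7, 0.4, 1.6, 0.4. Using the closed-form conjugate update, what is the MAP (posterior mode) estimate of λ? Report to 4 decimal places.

0.8333

With a Gamma(shape α, rate β) prior on the exponential rate λ, the posterior after n observations with total T = Σxᵢ is Gamma(α+n, β+T).
Sum of observations T = 13.7 minutes; n = 12.
Posterior: Gamma(6.0+12, 6.7+13.7) = Gamma(18.0, 20.4).
Mode = (α−1)/β = 0.8333.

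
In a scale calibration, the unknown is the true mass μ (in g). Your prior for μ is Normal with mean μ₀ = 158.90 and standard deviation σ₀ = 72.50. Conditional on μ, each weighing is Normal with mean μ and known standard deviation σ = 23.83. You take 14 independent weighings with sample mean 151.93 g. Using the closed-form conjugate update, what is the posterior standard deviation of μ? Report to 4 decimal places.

6.3444

For Normal data with known variance σ², a Normal(μ₀, σ₀²) prior on μ is conjugate. Posterior precision = 1/σ₀² + n/σ²; posterior mean is the precision-weighted average of μ₀ and x̄.
σ₀² = 72.50² = 5256.25, σ² = 23.83² = 567.8689; σ² + n·σ₀² = 567.8689 + 14·5256.25 = 74155.3689.
Posterior precision = 1/σ₀² + n/σ² = 1/5256.25 + 14/567.8689 = (σ² + n·σ₀²)/(σ₀²σ²) = 74155.3689/(5256.25·567.8689); posterior variance σₙ² = σ₀²σ²/(σ² + n·σ₀²) = 5256.25·567.8689/74155.3689 = 40.251447.
Posterior SD = √σₙ² = √(5256.25·567.8689/74155.3689) = 6.3444.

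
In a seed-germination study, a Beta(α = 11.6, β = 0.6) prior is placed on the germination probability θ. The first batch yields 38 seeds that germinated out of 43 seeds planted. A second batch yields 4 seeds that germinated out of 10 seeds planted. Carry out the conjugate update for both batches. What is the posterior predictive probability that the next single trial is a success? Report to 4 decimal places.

0.8221

The Beta prior is conjugate to a Binomial/Bernoulli likelihood; the update adds successes to α and failures to β.
After batch 1: Beta(11.6+38, 0.6+5) = Beta(49.6, 5.6).
After batch 2: Beta(49.6+4, 5.6+6) = Beta(53.6, 11.6).
For a single future Bernoulli trial, P(success | data) = α/(α+β) = 0.8221.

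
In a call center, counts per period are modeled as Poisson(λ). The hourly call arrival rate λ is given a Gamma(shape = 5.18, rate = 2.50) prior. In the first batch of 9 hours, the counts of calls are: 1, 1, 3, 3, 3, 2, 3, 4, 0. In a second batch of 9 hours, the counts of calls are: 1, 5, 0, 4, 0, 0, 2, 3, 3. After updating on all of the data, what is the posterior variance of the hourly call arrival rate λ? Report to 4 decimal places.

0.1027

With a Gamma(shape α, rate β) prior, the Poisson likelihood is conjugate: the posterior is Gamma(α + ΣXᵢ, β + n).
Batch 1: sum of counts S = 20 over n = 9 hours.
After batch 1: Gamma(α+S, β+n) = Gamma(5.18+20, 2.50+9) = Gamma(25.18, 11.50).
Batch 2: sum of counts S = 18 over n = 9 hours.
After batch 2: Gamma(α+S, β+n) = Gamma(25.18+18, 11.50+9) = Gamma(43.18, 20.50).
Var = α/β² = 43.18/20.50² = 0.1027.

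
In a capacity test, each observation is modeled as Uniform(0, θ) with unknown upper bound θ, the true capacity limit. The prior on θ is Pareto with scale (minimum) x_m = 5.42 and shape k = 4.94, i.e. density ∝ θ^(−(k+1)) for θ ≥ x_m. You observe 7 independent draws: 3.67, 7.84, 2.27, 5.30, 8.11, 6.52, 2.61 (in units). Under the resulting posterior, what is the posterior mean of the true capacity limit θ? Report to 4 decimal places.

A Pareto(scale x_m, shape k) prior on the upper bound θ of Uniform(0, θ) is conjugate: posterior is Pareto(max(x_m, max xᵢ), k + n).
Sample maximum = 8.11; prior scale x_m = 5.42 → posterior scale = max = 8.11.
Posterior shape = 4.94 + 7 = 11.94.
E[θ|data] = k·x_m/(k−1) = 11.94·8.11/10.94 = 8.8513.

8.8513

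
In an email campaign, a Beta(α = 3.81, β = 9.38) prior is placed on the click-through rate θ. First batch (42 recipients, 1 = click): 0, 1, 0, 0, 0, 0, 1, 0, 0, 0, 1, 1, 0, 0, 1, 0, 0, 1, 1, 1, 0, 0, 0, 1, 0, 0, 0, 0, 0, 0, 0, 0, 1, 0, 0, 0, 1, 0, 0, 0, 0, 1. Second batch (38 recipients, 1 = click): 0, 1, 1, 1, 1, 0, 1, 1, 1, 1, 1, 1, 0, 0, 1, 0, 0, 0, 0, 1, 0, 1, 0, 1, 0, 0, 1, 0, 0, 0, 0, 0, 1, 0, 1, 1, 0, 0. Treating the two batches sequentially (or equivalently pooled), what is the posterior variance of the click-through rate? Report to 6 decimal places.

0.002454

The Beta prior is conjugate to a Binomial/Bernoulli likelihood; the update adds successes to α and failures to β.
After batch 1: Beta(3.81+12, 9.38+30) = Beta(15.81, 39.38).
After batch 2: Beta(15.81+18, 39.38+20) = Beta(33.81, 59.38).
Var = αβ/((α+β)²(α+β+1)) = 33.81·59.38/(93.19²·94.19) = 0.002454.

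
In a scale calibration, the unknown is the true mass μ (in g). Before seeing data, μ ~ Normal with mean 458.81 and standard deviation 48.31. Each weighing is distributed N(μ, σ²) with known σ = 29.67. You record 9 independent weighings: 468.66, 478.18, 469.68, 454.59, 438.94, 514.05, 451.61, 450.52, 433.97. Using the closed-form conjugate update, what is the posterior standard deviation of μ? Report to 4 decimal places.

For Normal data with known variance σ², a Normal(μ₀, σ₀²) prior on μ is conjugate. Posterior precision = 1/σ₀² + n/σ²; posterior mean is the precision-weighted average of μ₀ and x̄.
σ₀² = 48.31² = 2333.8561, σ² = 29.67² = 880.3089; σ² + n·σ₀² = 880.3089 + 9·2333.8561 = 21885.0138.
Posterior precision = 1/σ₀² + n/σ² = 1/2333.8561 + 9/880.3089 = (σ² + n·σ₀²)/(σ₀²σ²) = 21885.0138/(2333.8561·880.3089); posterior variance σₙ² = σ₀²σ²/(σ² + n·σ₀²) = 2333.8561·880.3089/21885.0138 = 93.877679.
Posterior SD = √σₙ² = √(2333.8561·880.3089/21885.0138) = 9.6890.

9.6890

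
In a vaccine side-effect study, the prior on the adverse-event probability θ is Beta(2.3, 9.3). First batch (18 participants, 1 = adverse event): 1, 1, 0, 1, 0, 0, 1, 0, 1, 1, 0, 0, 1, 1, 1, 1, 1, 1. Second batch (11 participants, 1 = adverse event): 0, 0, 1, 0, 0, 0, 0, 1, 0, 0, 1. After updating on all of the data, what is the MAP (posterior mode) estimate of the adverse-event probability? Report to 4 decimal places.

The Beta prior is conjugate to a Binomial/Bernoulli likelihood; the update adds successes to α and failures to β.
After batch 1: Beta(2.3+12, 9.3+6) = Beta(14.3, 15.3).
After batch 2: Beta(14.3+3, 15.3+8) = Beta(17.3, 23.3).
Mode of Beta(a,b) for a,b>1 is (a−1)/(a+b−2) = 16.3/38.6 = 0.4223.

0.4223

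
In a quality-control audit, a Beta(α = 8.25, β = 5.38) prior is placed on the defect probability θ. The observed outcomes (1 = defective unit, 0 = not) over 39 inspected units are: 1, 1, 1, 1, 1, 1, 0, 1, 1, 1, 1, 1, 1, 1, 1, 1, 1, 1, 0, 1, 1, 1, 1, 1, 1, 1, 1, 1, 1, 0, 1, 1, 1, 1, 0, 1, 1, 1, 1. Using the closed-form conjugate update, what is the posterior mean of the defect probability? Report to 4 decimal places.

The Beta prior is conjugate to a Binomial/Bernoulli likelihood; the update adds successes to α and failures to β.
Posterior: Beta(α+k, β+n−k) = Beta(8.25+35, 5.38+4) = Beta(43.25, 9.38).
Posterior mean = α/(α+β) = 43.25/52.63 = 0.8218.

0.8218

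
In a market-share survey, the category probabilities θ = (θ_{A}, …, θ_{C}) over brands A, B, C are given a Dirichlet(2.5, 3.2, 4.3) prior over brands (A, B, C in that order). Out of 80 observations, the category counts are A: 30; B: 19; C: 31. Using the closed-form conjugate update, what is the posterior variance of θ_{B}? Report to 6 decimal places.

The Dirichlet prior is conjugate to the Multinomial likelihood: each posterior αⱼ = prior αⱼ + observed count nⱼ.
Posterior concentration: (32.5, 22.2, 35.3), total = 90.0.
Var[θ_j] = α_j(Σα−α_j)/((Σα)²(Σα+1)) = 22.2·67.8/(90.0²·91.0) = 0.002042.

0.002042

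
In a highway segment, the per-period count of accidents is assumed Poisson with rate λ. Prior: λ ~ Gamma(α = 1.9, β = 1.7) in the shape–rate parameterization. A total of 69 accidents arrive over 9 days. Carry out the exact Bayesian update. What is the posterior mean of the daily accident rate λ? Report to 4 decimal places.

With a Gamma(shape α, rate β) prior, the Poisson likelihood is conjugate: the posterior is Gamma(α + ΣXᵢ, β + n).
Posterior: Gamma(α+S, β+n) = Gamma(1.9+69, 1.7+9) = Gamma(70.9, 10.7).
Posterior mean = α/β = 70.9/10.7 = 6.6262.

6.6262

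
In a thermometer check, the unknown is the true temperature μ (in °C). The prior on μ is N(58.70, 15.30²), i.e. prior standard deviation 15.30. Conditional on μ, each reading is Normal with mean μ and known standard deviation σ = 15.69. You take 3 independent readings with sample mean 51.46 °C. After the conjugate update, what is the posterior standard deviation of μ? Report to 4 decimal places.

For Normal data with known variance σ², a Normal(μ₀, σ₀²) prior on μ is conjugate. Posterior precision = 1/σ₀² + n/σ²; posterior mean is the precision-weighted average of μ₀ and x̄.
σ₀² = 15.30² = 234.09, σ² = 15.69² = 246.1761; σ² + n·σ₀² = 246.1761 + 3·234.09 = 948.4461.
Posterior precision = 1/σ₀² + n/σ² = 1/234.09 + 3/246.1761 = (σ² + n·σ₀²)/(σ₀²σ²) = 948.4461/(234.09·246.1761); posterior variance σₙ² = σ₀²σ²/(σ² + n·σ₀²) = 234.09·246.1761/948.4461 = 60.759766.
Posterior SD = √σₙ² = √(234.09·246.1761/948.4461) = 7.7949.

7.7949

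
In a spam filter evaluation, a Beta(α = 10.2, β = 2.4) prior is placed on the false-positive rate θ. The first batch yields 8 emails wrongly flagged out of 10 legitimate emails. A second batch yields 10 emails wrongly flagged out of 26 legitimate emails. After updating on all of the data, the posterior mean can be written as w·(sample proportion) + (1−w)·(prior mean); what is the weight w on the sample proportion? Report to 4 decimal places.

The Beta prior is conjugate to a Binomial/Bernoulli likelihood; the update adds successes to α and failures to β.
Total number of legitimate emails: n = 10 + 26 = 36.
Posterior mean = (α₀+k)/(α₀+β₀+n) = [n/(α₀+β₀+n)]·(k/n) + [(α₀+β₀)/(α₀+β₀+n)]·α₀/(α₀+β₀), so only n and the prior enter the weight.
The weight on the data is w = n/(α₀+β₀+n) = 36/(10.2+2.4+36) = 36/48.6 = 0.7407.

0.7407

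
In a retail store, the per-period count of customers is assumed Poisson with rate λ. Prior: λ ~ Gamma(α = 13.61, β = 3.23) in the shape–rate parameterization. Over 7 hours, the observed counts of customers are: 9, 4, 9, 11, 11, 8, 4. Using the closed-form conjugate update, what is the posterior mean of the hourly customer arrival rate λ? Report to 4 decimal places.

6.8045

With a Gamma(shape α, rate β) prior, the Poisson likelihood is conjugate: the posterior is Gamma(α + ΣXᵢ, β + n).
Sum of counts S = 56 over n = 7 hours.
Posterior: Gamma(α+S, β+n) = Gamma(13.61+56, 3.23+7) = Gamma(69.61, 10.23).
Posterior mean = α/β = 69.61/10.23 = 6.8045.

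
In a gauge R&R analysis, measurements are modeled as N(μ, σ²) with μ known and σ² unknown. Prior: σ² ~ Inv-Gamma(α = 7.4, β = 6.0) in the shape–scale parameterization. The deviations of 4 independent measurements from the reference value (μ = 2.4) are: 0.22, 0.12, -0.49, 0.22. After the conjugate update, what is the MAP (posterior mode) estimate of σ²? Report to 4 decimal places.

0.5938

With known mean μ and an Inverse-Gamma(α, β) prior on σ², the Normal likelihood is conjugate: posterior is Inv-Gamma(α + n/2, β + Σ(xᵢ−μ)²/2).
Σ(xᵢ−μ)² = (0.22)² + (0.12)² + (-0.49)² + (0.22)² = 0.3513.
Posterior: Inv-Gamma(7.4 + 4/2, 6.0 + 0.3513/2) = Inv-Gamma(9.40, 6.17565).
Mode = β/(α+1) = 6.17565/10.40 = 0.5938.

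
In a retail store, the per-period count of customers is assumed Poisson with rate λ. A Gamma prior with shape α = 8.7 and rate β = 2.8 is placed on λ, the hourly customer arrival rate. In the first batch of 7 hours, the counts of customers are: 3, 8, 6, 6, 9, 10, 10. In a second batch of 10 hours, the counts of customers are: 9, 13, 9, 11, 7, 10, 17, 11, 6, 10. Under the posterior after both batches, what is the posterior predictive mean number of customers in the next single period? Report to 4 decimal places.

8.2677

With a Gamma(shape α, rate β) prior, the Poisson likelihood is conjugate: the posterior is Gamma(α + ΣXᵢ, β + n).
Batch 1: sum of counts S = 52 over n = 7 hours.
After batch 1: Gamma(α+S, β+n) = Gamma(8.7+52, 2.8+7) = Gamma(60.7, 9.8).
Batch 2: sum of counts S = 103 over n = 10 hours.
After batch 2: Gamma(α+S, β+n) = Gamma(60.7+103, 9.8+10) = Gamma(163.7, 19.8).
The predictive distribution for one future period is NegBinom with mean α/β = 8.2677.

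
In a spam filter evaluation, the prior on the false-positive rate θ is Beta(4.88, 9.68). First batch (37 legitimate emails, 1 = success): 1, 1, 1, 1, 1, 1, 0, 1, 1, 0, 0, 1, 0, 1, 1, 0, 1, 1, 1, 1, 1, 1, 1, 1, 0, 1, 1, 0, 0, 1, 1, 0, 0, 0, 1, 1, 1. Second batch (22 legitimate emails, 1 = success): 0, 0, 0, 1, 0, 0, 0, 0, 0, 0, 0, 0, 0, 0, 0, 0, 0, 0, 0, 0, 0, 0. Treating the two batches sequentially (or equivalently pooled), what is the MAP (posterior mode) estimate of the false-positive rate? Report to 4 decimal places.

0.4315

The Beta prior is conjugate to a Binomial/Bernoulli likelihood; the update adds successes to α and failures to β.
After batch 1: Beta(4.88+26, 9.68+11) = Beta(30.88, 20.68).
After batch 2: Beta(30.88+1, 20.68+21) = Beta(31.88, 41.68).
Mode of Beta(a,b) for a,b>1 is (a−1)/(a+b−2) = 30.88/71.56 = 0.4315.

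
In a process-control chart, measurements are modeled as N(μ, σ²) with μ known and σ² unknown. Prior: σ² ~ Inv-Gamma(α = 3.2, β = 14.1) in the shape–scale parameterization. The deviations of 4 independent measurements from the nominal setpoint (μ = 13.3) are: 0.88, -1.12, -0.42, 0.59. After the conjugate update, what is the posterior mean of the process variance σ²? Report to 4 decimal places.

3.6611

With known mean μ and an Inverse-Gamma(α, β) prior on σ², the Normal likelihood is conjugate: posterior is Inv-Gamma(α + n/2, β + Σ(xᵢ−μ)²/2).
Σ(xᵢ−μ)² = (0.88)² + (-1.12)² + (-0.42)² + (0.59)² = 2.5533.
Posterior: Inv-Gamma(3.2 + 4/2, 14.1 + 2.5533/2) = Inv-Gamma(5.20, 15.37665).
E[σ²|data] = β/(α−1) = 15.37665/4.20 = 3.6611.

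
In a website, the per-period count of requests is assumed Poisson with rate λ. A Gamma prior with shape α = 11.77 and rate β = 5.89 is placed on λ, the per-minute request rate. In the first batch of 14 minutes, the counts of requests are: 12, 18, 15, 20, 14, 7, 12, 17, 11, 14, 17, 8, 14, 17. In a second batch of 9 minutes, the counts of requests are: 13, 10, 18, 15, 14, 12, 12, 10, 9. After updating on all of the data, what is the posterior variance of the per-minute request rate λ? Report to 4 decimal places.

0.3843

With a Gamma(shape α, rate β) prior, the Poisson likelihood is conjugate: the posterior is Gamma(α + ΣXᵢ, β + n).
Batch 1: sum of counts S = 196 over n = 14 minutes.
After batch 1: Gamma(α+S, β+n) = Gamma(11.77+196, 5.89+14) = Gamma(207.77, 19.89).
Batch 2: sum of counts S = 113 over n = 9 minutes.
After batch 2: Gamma(α+S, β+n) = Gamma(207.77+113, 19.89+9) = Gamma(320.77, 28.89).
Var = α/β² = 320.77/28.89² = 0.3843.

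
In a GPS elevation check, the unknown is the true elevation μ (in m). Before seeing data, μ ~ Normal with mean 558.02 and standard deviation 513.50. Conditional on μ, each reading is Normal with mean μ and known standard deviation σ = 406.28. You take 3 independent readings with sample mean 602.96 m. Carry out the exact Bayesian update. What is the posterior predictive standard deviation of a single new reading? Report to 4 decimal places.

458.8962

For Normal data with known variance σ², a Normal(μ₀, σ₀²) prior on μ is conjugate. Posterior precision = 1/σ₀² + n/σ²; posterior mean is the precision-weighted average of μ₀ and x̄.
σ₀² = 513.50² = 263682.25, σ² = 406.28² = 165063.4384; σ² + n·σ₀² = 165063.4384 + 3·263682.25 = 956110.1884.
Posterior precision = 1/σ₀² + n/σ² = 1/263682.25 + 3/165063.4384 = (σ² + n·σ₀²)/(σ₀²σ²) = 956110.1884/(263682.25·165063.4384); posterior variance σₙ² = σ₀²σ²/(σ² + n·σ₀²) = 263682.25·165063.4384/956110.1884 = 45522.262348.
Predictive variance for one new observation = σₙ² + σ² = 263682.25·165063.4384/956110.1884 + 165063.4384 = σ²·(σ₀² + 956110.1884)/956110.1884 = 165063.4384·1219792.4384/956110.1884 = 210585.700748; SD = √(165063.4384·1219792.4384/956110.1884) = 458.8962.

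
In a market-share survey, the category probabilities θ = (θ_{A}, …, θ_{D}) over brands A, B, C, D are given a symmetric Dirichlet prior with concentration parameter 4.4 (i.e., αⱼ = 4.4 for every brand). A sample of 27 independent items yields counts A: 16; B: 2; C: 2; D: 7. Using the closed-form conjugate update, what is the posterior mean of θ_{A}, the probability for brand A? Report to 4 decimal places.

The Dirichlet prior is conjugate to the Multinomial likelihood: each posterior αⱼ = prior αⱼ + observed count nⱼ.
Posterior concentration: (20.4, 6.4, 6.4, 11.4), total = 44.6.
E[θ_{A}|data] = α_{A}/Σα = 20.4/44.6 = 0.4574.

0.4574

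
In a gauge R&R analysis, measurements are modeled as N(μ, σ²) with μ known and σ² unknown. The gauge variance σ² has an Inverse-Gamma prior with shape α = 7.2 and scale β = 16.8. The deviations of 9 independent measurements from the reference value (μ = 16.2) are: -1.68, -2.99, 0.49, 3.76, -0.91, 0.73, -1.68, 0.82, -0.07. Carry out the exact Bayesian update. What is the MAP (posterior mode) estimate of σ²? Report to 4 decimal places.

With known mean μ and an Inverse-Gamma(α, β) prior on σ², the Normal likelihood is conjugate: posterior is Inv-Gamma(α + n/2, β + Σ(xᵢ−μ)²/2).
Σ(xᵢ−μ)² = (-1.68)² + (-2.99)² + (0.49)² + (3.76)² + (-0.91)² + (0.73)² + (-1.68)² + (0.82)² + (-0.07)² = 31.0009.
Posterior: Inv-Gamma(7.2 + 9/2, 16.8 + 31.0009/2) = Inv-Gamma(11.70, 32.30045).
Mode = β/(α+1) = 32.30045/12.70 = 2.5433.

2.5433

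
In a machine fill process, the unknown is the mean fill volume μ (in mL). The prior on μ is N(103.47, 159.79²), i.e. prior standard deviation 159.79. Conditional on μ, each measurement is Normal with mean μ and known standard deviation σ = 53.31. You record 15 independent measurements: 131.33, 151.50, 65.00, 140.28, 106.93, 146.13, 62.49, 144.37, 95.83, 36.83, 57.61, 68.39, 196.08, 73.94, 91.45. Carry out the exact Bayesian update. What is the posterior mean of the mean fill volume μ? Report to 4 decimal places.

For Normal data with known variance σ², a Normal(μ₀, σ₀²) prior on μ is conjugate. Posterior precision = 1/σ₀² + n/σ²; posterior mean is the precision-weighted average of μ₀ and x̄.
Σxᵢ = 131.33 + 151.50 + 65.00 + 140.28 + 106.93 + 146.13 + 62.49 + 144.37 + 95.83 + 36.83 + 57.61 + 68.39 + 196.08 + 73.94 + 91.45 = 1568.16, so n·x̄ = 1568.16.
σ₀² = 159.79² = 25532.8441, σ² = 53.31² = 2841.9561; σ² + n·σ₀² = 2841.9561 + 15·25532.8441 = 385834.6176.
Posterior mean = (μ₀/σ₀² + n·x̄/σ²)/(1/σ₀² + n/σ²) = (σ²·μ₀ + σ₀²·n·x̄)/(σ² + n·σ₀²) = (2841.9561·103.47 + 25532.8441·1568.16)/385834.6176 = 40333642.001523/385834.6176 = 104.5361.

104.5361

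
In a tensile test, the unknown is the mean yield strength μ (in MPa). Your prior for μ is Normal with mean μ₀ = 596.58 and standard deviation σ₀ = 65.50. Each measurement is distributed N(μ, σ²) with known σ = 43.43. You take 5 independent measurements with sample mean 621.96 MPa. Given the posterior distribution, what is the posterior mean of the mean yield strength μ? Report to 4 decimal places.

For Normal data with known variance σ², a Normal(μ₀, σ₀²) prior on μ is conjugate. Posterior precision = 1/σ₀² + n/σ²; posterior mean is the precision-weighted average of μ₀ and x̄.
n·x̄ = 5·621.96 = 3109.8.
σ₀² = 65.50² = 4290.25, σ² = 43.43² = 1886.1649; σ² + n·σ₀² = 1886.1649 + 5·4290.25 = 23337.4149.
Posterior mean = (μ₀/σ₀² + n·x̄/σ²)/(1/σ₀² + n/σ²) = (σ²·μ₀ + σ₀²·n·x̄)/(σ² + n·σ₀²) = (1886.1649·596.58 + 4290.25·3109.8)/23337.4149 = 14467067.706042/23337.4149 = 619.9088.

619.9088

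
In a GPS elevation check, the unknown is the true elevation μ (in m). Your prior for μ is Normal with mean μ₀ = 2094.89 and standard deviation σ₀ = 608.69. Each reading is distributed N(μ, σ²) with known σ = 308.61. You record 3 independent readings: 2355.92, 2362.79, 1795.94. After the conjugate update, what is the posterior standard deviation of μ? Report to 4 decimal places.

For Normal data with known variance σ², a Normal(μ₀, σ₀²) prior on μ is conjugate. Posterior precision = 1/σ₀² + n/σ²; posterior mean is the precision-weighted average of μ₀ and x̄.
σ₀² = 608.69² = 370503.5161, σ² = 308.61² = 95240.1321; σ² + n·σ₀² = 95240.1321 + 3·370503.5161 = 1206750.6804.
Posterior precision = 1/σ₀² + n/σ² = 1/370503.5161 + 3/95240.1321 = (σ² + n·σ₀²)/(σ₀²σ²) = 1206750.6804/(370503.5161·95240.1321); posterior variance σₙ² = σ₀²σ²/(σ² + n·σ₀²) = 370503.5161·95240.1321/1206750.6804 = 29241.171677.
Posterior SD = √σₙ² = √(370503.5161·95240.1321/1206750.6804) = 171.0005.

171.0005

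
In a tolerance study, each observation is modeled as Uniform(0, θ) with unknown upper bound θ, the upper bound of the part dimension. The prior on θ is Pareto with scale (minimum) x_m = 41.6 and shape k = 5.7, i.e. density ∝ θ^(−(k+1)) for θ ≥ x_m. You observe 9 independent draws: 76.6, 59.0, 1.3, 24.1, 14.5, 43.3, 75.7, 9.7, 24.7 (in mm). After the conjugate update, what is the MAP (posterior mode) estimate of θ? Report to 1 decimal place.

A Pareto(scale x_m, shape k) prior on the upper bound θ of Uniform(0, θ) is conjugate: posterior is Pareto(max(x_m, max xᵢ), k + n).
Sample maximum = 76.6; prior scale x_m = 41.6 → posterior scale = max = 76.6.
Posterior shape = 5.7 + 9 = 14.7.
The Pareto density is decreasing on [x_m, ∞), so the mode is x_m = 76.6.

76.6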